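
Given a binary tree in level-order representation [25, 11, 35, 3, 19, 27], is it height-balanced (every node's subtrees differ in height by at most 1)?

Tree (level-order array): [25, 11, 35, 3, 19, 27]
Definition: a tree is height-balanced if, at every node, |h(left) - h(right)| <= 1 (empty subtree has height -1).
Bottom-up per-node check:
  node 3: h_left=-1, h_right=-1, diff=0 [OK], height=0
  node 19: h_left=-1, h_right=-1, diff=0 [OK], height=0
  node 11: h_left=0, h_right=0, diff=0 [OK], height=1
  node 27: h_left=-1, h_right=-1, diff=0 [OK], height=0
  node 35: h_left=0, h_right=-1, diff=1 [OK], height=1
  node 25: h_left=1, h_right=1, diff=0 [OK], height=2
All nodes satisfy the balance condition.
Result: Balanced


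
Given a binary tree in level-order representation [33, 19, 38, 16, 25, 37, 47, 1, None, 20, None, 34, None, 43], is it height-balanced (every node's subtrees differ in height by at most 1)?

Tree (level-order array): [33, 19, 38, 16, 25, 37, 47, 1, None, 20, None, 34, None, 43]
Definition: a tree is height-balanced if, at every node, |h(left) - h(right)| <= 1 (empty subtree has height -1).
Bottom-up per-node check:
  node 1: h_left=-1, h_right=-1, diff=0 [OK], height=0
  node 16: h_left=0, h_right=-1, diff=1 [OK], height=1
  node 20: h_left=-1, h_right=-1, diff=0 [OK], height=0
  node 25: h_left=0, h_right=-1, diff=1 [OK], height=1
  node 19: h_left=1, h_right=1, diff=0 [OK], height=2
  node 34: h_left=-1, h_right=-1, diff=0 [OK], height=0
  node 37: h_left=0, h_right=-1, diff=1 [OK], height=1
  node 43: h_left=-1, h_right=-1, diff=0 [OK], height=0
  node 47: h_left=0, h_right=-1, diff=1 [OK], height=1
  node 38: h_left=1, h_right=1, diff=0 [OK], height=2
  node 33: h_left=2, h_right=2, diff=0 [OK], height=3
All nodes satisfy the balance condition.
Result: Balanced


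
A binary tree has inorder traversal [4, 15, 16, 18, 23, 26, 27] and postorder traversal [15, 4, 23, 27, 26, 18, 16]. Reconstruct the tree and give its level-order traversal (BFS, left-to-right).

Inorder:   [4, 15, 16, 18, 23, 26, 27]
Postorder: [15, 4, 23, 27, 26, 18, 16]
Algorithm: postorder visits root last, so walk postorder right-to-left;
each value is the root of the current inorder slice — split it at that
value, recurse on the right subtree first, then the left.
Recursive splits:
  root=16; inorder splits into left=[4, 15], right=[18, 23, 26, 27]
  root=18; inorder splits into left=[], right=[23, 26, 27]
  root=26; inorder splits into left=[23], right=[27]
  root=27; inorder splits into left=[], right=[]
  root=23; inorder splits into left=[], right=[]
  root=4; inorder splits into left=[], right=[15]
  root=15; inorder splits into left=[], right=[]
Reconstructed level-order: [16, 4, 18, 15, 26, 23, 27]


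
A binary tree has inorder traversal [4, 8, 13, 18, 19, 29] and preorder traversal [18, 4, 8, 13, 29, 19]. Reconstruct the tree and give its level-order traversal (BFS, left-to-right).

Inorder:  [4, 8, 13, 18, 19, 29]
Preorder: [18, 4, 8, 13, 29, 19]
Algorithm: preorder visits root first, so consume preorder in order;
for each root, split the current inorder slice at that value into
left-subtree inorder and right-subtree inorder, then recurse.
Recursive splits:
  root=18; inorder splits into left=[4, 8, 13], right=[19, 29]
  root=4; inorder splits into left=[], right=[8, 13]
  root=8; inorder splits into left=[], right=[13]
  root=13; inorder splits into left=[], right=[]
  root=29; inorder splits into left=[19], right=[]
  root=19; inorder splits into left=[], right=[]
Reconstructed level-order: [18, 4, 29, 8, 19, 13]


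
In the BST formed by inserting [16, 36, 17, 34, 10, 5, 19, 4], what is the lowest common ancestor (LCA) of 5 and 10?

Tree insertion order: [16, 36, 17, 34, 10, 5, 19, 4]
Tree (level-order array): [16, 10, 36, 5, None, 17, None, 4, None, None, 34, None, None, 19]
In a BST, the LCA of p=5, q=10 is the first node v on the
root-to-leaf path with p <= v <= q (go left if both < v, right if both > v).
Walk from root:
  at 16: both 5 and 10 < 16, go left
  at 10: 5 <= 10 <= 10, this is the LCA
LCA = 10


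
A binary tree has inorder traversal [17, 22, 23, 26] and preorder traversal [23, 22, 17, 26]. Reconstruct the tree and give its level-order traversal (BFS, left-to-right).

Inorder:  [17, 22, 23, 26]
Preorder: [23, 22, 17, 26]
Algorithm: preorder visits root first, so consume preorder in order;
for each root, split the current inorder slice at that value into
left-subtree inorder and right-subtree inorder, then recurse.
Recursive splits:
  root=23; inorder splits into left=[17, 22], right=[26]
  root=22; inorder splits into left=[17], right=[]
  root=17; inorder splits into left=[], right=[]
  root=26; inorder splits into left=[], right=[]
Reconstructed level-order: [23, 22, 26, 17]


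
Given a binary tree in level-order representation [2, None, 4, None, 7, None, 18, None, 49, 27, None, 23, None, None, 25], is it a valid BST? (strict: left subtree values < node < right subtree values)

Level-order array: [2, None, 4, None, 7, None, 18, None, 49, 27, None, 23, None, None, 25]
Validate using subtree bounds (lo, hi): at each node, require lo < value < hi,
then recurse left with hi=value and right with lo=value.
Preorder trace (stopping at first violation):
  at node 2 with bounds (-inf, +inf): OK
  at node 4 with bounds (2, +inf): OK
  at node 7 with bounds (4, +inf): OK
  at node 18 with bounds (7, +inf): OK
  at node 49 with bounds (18, +inf): OK
  at node 27 with bounds (18, 49): OK
  at node 23 with bounds (18, 27): OK
  at node 25 with bounds (23, 27): OK
No violation found at any node.
Result: Valid BST


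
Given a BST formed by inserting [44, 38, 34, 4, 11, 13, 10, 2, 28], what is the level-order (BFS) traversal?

Tree insertion order: [44, 38, 34, 4, 11, 13, 10, 2, 28]
Tree (level-order array): [44, 38, None, 34, None, 4, None, 2, 11, None, None, 10, 13, None, None, None, 28]
BFS from the root, enqueuing left then right child of each popped node:
  queue [44] -> pop 44, enqueue [38], visited so far: [44]
  queue [38] -> pop 38, enqueue [34], visited so far: [44, 38]
  queue [34] -> pop 34, enqueue [4], visited so far: [44, 38, 34]
  queue [4] -> pop 4, enqueue [2, 11], visited so far: [44, 38, 34, 4]
  queue [2, 11] -> pop 2, enqueue [none], visited so far: [44, 38, 34, 4, 2]
  queue [11] -> pop 11, enqueue [10, 13], visited so far: [44, 38, 34, 4, 2, 11]
  queue [10, 13] -> pop 10, enqueue [none], visited so far: [44, 38, 34, 4, 2, 11, 10]
  queue [13] -> pop 13, enqueue [28], visited so far: [44, 38, 34, 4, 2, 11, 10, 13]
  queue [28] -> pop 28, enqueue [none], visited so far: [44, 38, 34, 4, 2, 11, 10, 13, 28]
Result: [44, 38, 34, 4, 2, 11, 10, 13, 28]


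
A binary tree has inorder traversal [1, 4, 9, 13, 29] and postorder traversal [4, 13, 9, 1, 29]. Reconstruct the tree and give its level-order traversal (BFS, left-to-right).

Inorder:   [1, 4, 9, 13, 29]
Postorder: [4, 13, 9, 1, 29]
Algorithm: postorder visits root last, so walk postorder right-to-left;
each value is the root of the current inorder slice — split it at that
value, recurse on the right subtree first, then the left.
Recursive splits:
  root=29; inorder splits into left=[1, 4, 9, 13], right=[]
  root=1; inorder splits into left=[], right=[4, 9, 13]
  root=9; inorder splits into left=[4], right=[13]
  root=13; inorder splits into left=[], right=[]
  root=4; inorder splits into left=[], right=[]
Reconstructed level-order: [29, 1, 9, 4, 13]


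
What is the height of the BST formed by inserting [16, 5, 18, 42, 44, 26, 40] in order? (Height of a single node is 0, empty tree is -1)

Insertion order: [16, 5, 18, 42, 44, 26, 40]
Tree (level-order array): [16, 5, 18, None, None, None, 42, 26, 44, None, 40]
Compute height bottom-up (empty subtree = -1):
  height(5) = 1 + max(-1, -1) = 0
  height(40) = 1 + max(-1, -1) = 0
  height(26) = 1 + max(-1, 0) = 1
  height(44) = 1 + max(-1, -1) = 0
  height(42) = 1 + max(1, 0) = 2
  height(18) = 1 + max(-1, 2) = 3
  height(16) = 1 + max(0, 3) = 4
Height = 4


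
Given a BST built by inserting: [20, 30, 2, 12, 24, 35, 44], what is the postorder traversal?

Tree insertion order: [20, 30, 2, 12, 24, 35, 44]
Tree (level-order array): [20, 2, 30, None, 12, 24, 35, None, None, None, None, None, 44]
Postorder traversal: [12, 2, 24, 44, 35, 30, 20]


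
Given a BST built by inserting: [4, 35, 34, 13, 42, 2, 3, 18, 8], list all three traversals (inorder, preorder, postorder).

Tree insertion order: [4, 35, 34, 13, 42, 2, 3, 18, 8]
Tree (level-order array): [4, 2, 35, None, 3, 34, 42, None, None, 13, None, None, None, 8, 18]
Inorder (L, root, R): [2, 3, 4, 8, 13, 18, 34, 35, 42]
Preorder (root, L, R): [4, 2, 3, 35, 34, 13, 8, 18, 42]
Postorder (L, R, root): [3, 2, 8, 18, 13, 34, 42, 35, 4]


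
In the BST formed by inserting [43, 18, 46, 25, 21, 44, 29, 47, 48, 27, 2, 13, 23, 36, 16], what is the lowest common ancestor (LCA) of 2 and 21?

Tree insertion order: [43, 18, 46, 25, 21, 44, 29, 47, 48, 27, 2, 13, 23, 36, 16]
Tree (level-order array): [43, 18, 46, 2, 25, 44, 47, None, 13, 21, 29, None, None, None, 48, None, 16, None, 23, 27, 36]
In a BST, the LCA of p=2, q=21 is the first node v on the
root-to-leaf path with p <= v <= q (go left if both < v, right if both > v).
Walk from root:
  at 43: both 2 and 21 < 43, go left
  at 18: 2 <= 18 <= 21, this is the LCA
LCA = 18


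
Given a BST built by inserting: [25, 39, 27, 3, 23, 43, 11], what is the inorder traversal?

Tree insertion order: [25, 39, 27, 3, 23, 43, 11]
Tree (level-order array): [25, 3, 39, None, 23, 27, 43, 11]
Inorder traversal: [3, 11, 23, 25, 27, 39, 43]


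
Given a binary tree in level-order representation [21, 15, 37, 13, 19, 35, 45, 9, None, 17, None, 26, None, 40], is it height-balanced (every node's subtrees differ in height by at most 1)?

Tree (level-order array): [21, 15, 37, 13, 19, 35, 45, 9, None, 17, None, 26, None, 40]
Definition: a tree is height-balanced if, at every node, |h(left) - h(right)| <= 1 (empty subtree has height -1).
Bottom-up per-node check:
  node 9: h_left=-1, h_right=-1, diff=0 [OK], height=0
  node 13: h_left=0, h_right=-1, diff=1 [OK], height=1
  node 17: h_left=-1, h_right=-1, diff=0 [OK], height=0
  node 19: h_left=0, h_right=-1, diff=1 [OK], height=1
  node 15: h_left=1, h_right=1, diff=0 [OK], height=2
  node 26: h_left=-1, h_right=-1, diff=0 [OK], height=0
  node 35: h_left=0, h_right=-1, diff=1 [OK], height=1
  node 40: h_left=-1, h_right=-1, diff=0 [OK], height=0
  node 45: h_left=0, h_right=-1, diff=1 [OK], height=1
  node 37: h_left=1, h_right=1, diff=0 [OK], height=2
  node 21: h_left=2, h_right=2, diff=0 [OK], height=3
All nodes satisfy the balance condition.
Result: Balanced


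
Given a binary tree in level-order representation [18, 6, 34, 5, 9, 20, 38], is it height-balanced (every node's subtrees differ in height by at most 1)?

Tree (level-order array): [18, 6, 34, 5, 9, 20, 38]
Definition: a tree is height-balanced if, at every node, |h(left) - h(right)| <= 1 (empty subtree has height -1).
Bottom-up per-node check:
  node 5: h_left=-1, h_right=-1, diff=0 [OK], height=0
  node 9: h_left=-1, h_right=-1, diff=0 [OK], height=0
  node 6: h_left=0, h_right=0, diff=0 [OK], height=1
  node 20: h_left=-1, h_right=-1, diff=0 [OK], height=0
  node 38: h_left=-1, h_right=-1, diff=0 [OK], height=0
  node 34: h_left=0, h_right=0, diff=0 [OK], height=1
  node 18: h_left=1, h_right=1, diff=0 [OK], height=2
All nodes satisfy the balance condition.
Result: Balanced


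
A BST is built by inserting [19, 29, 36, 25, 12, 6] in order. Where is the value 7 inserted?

Starting tree (level order): [19, 12, 29, 6, None, 25, 36]
Insertion path: 19 -> 12 -> 6
Result: insert 7 as right child of 6
Final tree (level order): [19, 12, 29, 6, None, 25, 36, None, 7]


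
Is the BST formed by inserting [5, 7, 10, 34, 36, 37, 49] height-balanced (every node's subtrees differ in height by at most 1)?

Tree (level-order array): [5, None, 7, None, 10, None, 34, None, 36, None, 37, None, 49]
Definition: a tree is height-balanced if, at every node, |h(left) - h(right)| <= 1 (empty subtree has height -1).
Bottom-up per-node check:
  node 49: h_left=-1, h_right=-1, diff=0 [OK], height=0
  node 37: h_left=-1, h_right=0, diff=1 [OK], height=1
  node 36: h_left=-1, h_right=1, diff=2 [FAIL (|-1-1|=2 > 1)], height=2
  node 34: h_left=-1, h_right=2, diff=3 [FAIL (|-1-2|=3 > 1)], height=3
  node 10: h_left=-1, h_right=3, diff=4 [FAIL (|-1-3|=4 > 1)], height=4
  node 7: h_left=-1, h_right=4, diff=5 [FAIL (|-1-4|=5 > 1)], height=5
  node 5: h_left=-1, h_right=5, diff=6 [FAIL (|-1-5|=6 > 1)], height=6
Node 36 violates the condition: |-1 - 1| = 2 > 1.
Result: Not balanced


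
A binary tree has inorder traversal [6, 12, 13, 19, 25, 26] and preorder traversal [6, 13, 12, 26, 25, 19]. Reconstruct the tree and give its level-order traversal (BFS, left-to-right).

Inorder:  [6, 12, 13, 19, 25, 26]
Preorder: [6, 13, 12, 26, 25, 19]
Algorithm: preorder visits root first, so consume preorder in order;
for each root, split the current inorder slice at that value into
left-subtree inorder and right-subtree inorder, then recurse.
Recursive splits:
  root=6; inorder splits into left=[], right=[12, 13, 19, 25, 26]
  root=13; inorder splits into left=[12], right=[19, 25, 26]
  root=12; inorder splits into left=[], right=[]
  root=26; inorder splits into left=[19, 25], right=[]
  root=25; inorder splits into left=[19], right=[]
  root=19; inorder splits into left=[], right=[]
Reconstructed level-order: [6, 13, 12, 26, 25, 19]


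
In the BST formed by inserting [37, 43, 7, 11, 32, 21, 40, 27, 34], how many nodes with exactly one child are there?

Tree built from: [37, 43, 7, 11, 32, 21, 40, 27, 34]
Tree (level-order array): [37, 7, 43, None, 11, 40, None, None, 32, None, None, 21, 34, None, 27]
Rule: These are nodes with exactly 1 non-null child.
Per-node child counts:
  node 37: 2 child(ren)
  node 7: 1 child(ren)
  node 11: 1 child(ren)
  node 32: 2 child(ren)
  node 21: 1 child(ren)
  node 27: 0 child(ren)
  node 34: 0 child(ren)
  node 43: 1 child(ren)
  node 40: 0 child(ren)
Matching nodes: [7, 11, 21, 43]
Count of nodes with exactly one child: 4


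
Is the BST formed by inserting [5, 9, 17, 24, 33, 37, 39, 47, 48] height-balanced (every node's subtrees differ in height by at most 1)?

Tree (level-order array): [5, None, 9, None, 17, None, 24, None, 33, None, 37, None, 39, None, 47, None, 48]
Definition: a tree is height-balanced if, at every node, |h(left) - h(right)| <= 1 (empty subtree has height -1).
Bottom-up per-node check:
  node 48: h_left=-1, h_right=-1, diff=0 [OK], height=0
  node 47: h_left=-1, h_right=0, diff=1 [OK], height=1
  node 39: h_left=-1, h_right=1, diff=2 [FAIL (|-1-1|=2 > 1)], height=2
  node 37: h_left=-1, h_right=2, diff=3 [FAIL (|-1-2|=3 > 1)], height=3
  node 33: h_left=-1, h_right=3, diff=4 [FAIL (|-1-3|=4 > 1)], height=4
  node 24: h_left=-1, h_right=4, diff=5 [FAIL (|-1-4|=5 > 1)], height=5
  node 17: h_left=-1, h_right=5, diff=6 [FAIL (|-1-5|=6 > 1)], height=6
  node 9: h_left=-1, h_right=6, diff=7 [FAIL (|-1-6|=7 > 1)], height=7
  node 5: h_left=-1, h_right=7, diff=8 [FAIL (|-1-7|=8 > 1)], height=8
Node 39 violates the condition: |-1 - 1| = 2 > 1.
Result: Not balanced


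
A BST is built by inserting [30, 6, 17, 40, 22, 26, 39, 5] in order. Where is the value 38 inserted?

Starting tree (level order): [30, 6, 40, 5, 17, 39, None, None, None, None, 22, None, None, None, 26]
Insertion path: 30 -> 40 -> 39
Result: insert 38 as left child of 39
Final tree (level order): [30, 6, 40, 5, 17, 39, None, None, None, None, 22, 38, None, None, 26]


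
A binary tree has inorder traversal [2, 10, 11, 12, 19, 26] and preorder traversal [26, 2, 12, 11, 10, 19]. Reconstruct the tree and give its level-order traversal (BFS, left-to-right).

Inorder:  [2, 10, 11, 12, 19, 26]
Preorder: [26, 2, 12, 11, 10, 19]
Algorithm: preorder visits root first, so consume preorder in order;
for each root, split the current inorder slice at that value into
left-subtree inorder and right-subtree inorder, then recurse.
Recursive splits:
  root=26; inorder splits into left=[2, 10, 11, 12, 19], right=[]
  root=2; inorder splits into left=[], right=[10, 11, 12, 19]
  root=12; inorder splits into left=[10, 11], right=[19]
  root=11; inorder splits into left=[10], right=[]
  root=10; inorder splits into left=[], right=[]
  root=19; inorder splits into left=[], right=[]
Reconstructed level-order: [26, 2, 12, 11, 19, 10]


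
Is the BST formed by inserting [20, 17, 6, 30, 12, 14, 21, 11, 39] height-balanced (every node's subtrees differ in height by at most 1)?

Tree (level-order array): [20, 17, 30, 6, None, 21, 39, None, 12, None, None, None, None, 11, 14]
Definition: a tree is height-balanced if, at every node, |h(left) - h(right)| <= 1 (empty subtree has height -1).
Bottom-up per-node check:
  node 11: h_left=-1, h_right=-1, diff=0 [OK], height=0
  node 14: h_left=-1, h_right=-1, diff=0 [OK], height=0
  node 12: h_left=0, h_right=0, diff=0 [OK], height=1
  node 6: h_left=-1, h_right=1, diff=2 [FAIL (|-1-1|=2 > 1)], height=2
  node 17: h_left=2, h_right=-1, diff=3 [FAIL (|2--1|=3 > 1)], height=3
  node 21: h_left=-1, h_right=-1, diff=0 [OK], height=0
  node 39: h_left=-1, h_right=-1, diff=0 [OK], height=0
  node 30: h_left=0, h_right=0, diff=0 [OK], height=1
  node 20: h_left=3, h_right=1, diff=2 [FAIL (|3-1|=2 > 1)], height=4
Node 6 violates the condition: |-1 - 1| = 2 > 1.
Result: Not balanced


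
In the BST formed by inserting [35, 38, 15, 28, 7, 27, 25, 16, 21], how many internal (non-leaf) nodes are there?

Tree built from: [35, 38, 15, 28, 7, 27, 25, 16, 21]
Tree (level-order array): [35, 15, 38, 7, 28, None, None, None, None, 27, None, 25, None, 16, None, None, 21]
Rule: An internal node has at least one child.
Per-node child counts:
  node 35: 2 child(ren)
  node 15: 2 child(ren)
  node 7: 0 child(ren)
  node 28: 1 child(ren)
  node 27: 1 child(ren)
  node 25: 1 child(ren)
  node 16: 1 child(ren)
  node 21: 0 child(ren)
  node 38: 0 child(ren)
Matching nodes: [35, 15, 28, 27, 25, 16]
Count of internal (non-leaf) nodes: 6


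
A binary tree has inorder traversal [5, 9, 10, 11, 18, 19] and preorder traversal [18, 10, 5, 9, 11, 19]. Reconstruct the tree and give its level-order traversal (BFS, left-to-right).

Inorder:  [5, 9, 10, 11, 18, 19]
Preorder: [18, 10, 5, 9, 11, 19]
Algorithm: preorder visits root first, so consume preorder in order;
for each root, split the current inorder slice at that value into
left-subtree inorder and right-subtree inorder, then recurse.
Recursive splits:
  root=18; inorder splits into left=[5, 9, 10, 11], right=[19]
  root=10; inorder splits into left=[5, 9], right=[11]
  root=5; inorder splits into left=[], right=[9]
  root=9; inorder splits into left=[], right=[]
  root=11; inorder splits into left=[], right=[]
  root=19; inorder splits into left=[], right=[]
Reconstructed level-order: [18, 10, 19, 5, 11, 9]


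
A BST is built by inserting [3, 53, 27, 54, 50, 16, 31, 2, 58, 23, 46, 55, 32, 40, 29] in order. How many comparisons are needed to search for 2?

Search path for 2: 3 -> 2
Found: True
Comparisons: 2


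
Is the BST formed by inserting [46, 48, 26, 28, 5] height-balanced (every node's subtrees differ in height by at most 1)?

Tree (level-order array): [46, 26, 48, 5, 28]
Definition: a tree is height-balanced if, at every node, |h(left) - h(right)| <= 1 (empty subtree has height -1).
Bottom-up per-node check:
  node 5: h_left=-1, h_right=-1, diff=0 [OK], height=0
  node 28: h_left=-1, h_right=-1, diff=0 [OK], height=0
  node 26: h_left=0, h_right=0, diff=0 [OK], height=1
  node 48: h_left=-1, h_right=-1, diff=0 [OK], height=0
  node 46: h_left=1, h_right=0, diff=1 [OK], height=2
All nodes satisfy the balance condition.
Result: Balanced


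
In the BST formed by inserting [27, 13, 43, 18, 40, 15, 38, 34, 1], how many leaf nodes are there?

Tree built from: [27, 13, 43, 18, 40, 15, 38, 34, 1]
Tree (level-order array): [27, 13, 43, 1, 18, 40, None, None, None, 15, None, 38, None, None, None, 34]
Rule: A leaf has 0 children.
Per-node child counts:
  node 27: 2 child(ren)
  node 13: 2 child(ren)
  node 1: 0 child(ren)
  node 18: 1 child(ren)
  node 15: 0 child(ren)
  node 43: 1 child(ren)
  node 40: 1 child(ren)
  node 38: 1 child(ren)
  node 34: 0 child(ren)
Matching nodes: [1, 15, 34]
Count of leaf nodes: 3


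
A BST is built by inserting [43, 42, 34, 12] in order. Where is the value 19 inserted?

Starting tree (level order): [43, 42, None, 34, None, 12]
Insertion path: 43 -> 42 -> 34 -> 12
Result: insert 19 as right child of 12
Final tree (level order): [43, 42, None, 34, None, 12, None, None, 19]


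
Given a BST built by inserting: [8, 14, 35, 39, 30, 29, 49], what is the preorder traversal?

Tree insertion order: [8, 14, 35, 39, 30, 29, 49]
Tree (level-order array): [8, None, 14, None, 35, 30, 39, 29, None, None, 49]
Preorder traversal: [8, 14, 35, 30, 29, 39, 49]


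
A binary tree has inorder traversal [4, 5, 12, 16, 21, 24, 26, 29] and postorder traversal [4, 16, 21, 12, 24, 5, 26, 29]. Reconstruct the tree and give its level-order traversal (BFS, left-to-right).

Inorder:   [4, 5, 12, 16, 21, 24, 26, 29]
Postorder: [4, 16, 21, 12, 24, 5, 26, 29]
Algorithm: postorder visits root last, so walk postorder right-to-left;
each value is the root of the current inorder slice — split it at that
value, recurse on the right subtree first, then the left.
Recursive splits:
  root=29; inorder splits into left=[4, 5, 12, 16, 21, 24, 26], right=[]
  root=26; inorder splits into left=[4, 5, 12, 16, 21, 24], right=[]
  root=5; inorder splits into left=[4], right=[12, 16, 21, 24]
  root=24; inorder splits into left=[12, 16, 21], right=[]
  root=12; inorder splits into left=[], right=[16, 21]
  root=21; inorder splits into left=[16], right=[]
  root=16; inorder splits into left=[], right=[]
  root=4; inorder splits into left=[], right=[]
Reconstructed level-order: [29, 26, 5, 4, 24, 12, 21, 16]


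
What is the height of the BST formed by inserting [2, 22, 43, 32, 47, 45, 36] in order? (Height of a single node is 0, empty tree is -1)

Insertion order: [2, 22, 43, 32, 47, 45, 36]
Tree (level-order array): [2, None, 22, None, 43, 32, 47, None, 36, 45]
Compute height bottom-up (empty subtree = -1):
  height(36) = 1 + max(-1, -1) = 0
  height(32) = 1 + max(-1, 0) = 1
  height(45) = 1 + max(-1, -1) = 0
  height(47) = 1 + max(0, -1) = 1
  height(43) = 1 + max(1, 1) = 2
  height(22) = 1 + max(-1, 2) = 3
  height(2) = 1 + max(-1, 3) = 4
Height = 4


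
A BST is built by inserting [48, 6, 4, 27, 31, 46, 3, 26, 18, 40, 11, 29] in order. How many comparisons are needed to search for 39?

Search path for 39: 48 -> 6 -> 27 -> 31 -> 46 -> 40
Found: False
Comparisons: 6


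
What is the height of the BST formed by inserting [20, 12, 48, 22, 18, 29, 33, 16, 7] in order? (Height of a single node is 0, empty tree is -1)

Insertion order: [20, 12, 48, 22, 18, 29, 33, 16, 7]
Tree (level-order array): [20, 12, 48, 7, 18, 22, None, None, None, 16, None, None, 29, None, None, None, 33]
Compute height bottom-up (empty subtree = -1):
  height(7) = 1 + max(-1, -1) = 0
  height(16) = 1 + max(-1, -1) = 0
  height(18) = 1 + max(0, -1) = 1
  height(12) = 1 + max(0, 1) = 2
  height(33) = 1 + max(-1, -1) = 0
  height(29) = 1 + max(-1, 0) = 1
  height(22) = 1 + max(-1, 1) = 2
  height(48) = 1 + max(2, -1) = 3
  height(20) = 1 + max(2, 3) = 4
Height = 4


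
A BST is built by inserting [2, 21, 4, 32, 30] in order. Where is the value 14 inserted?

Starting tree (level order): [2, None, 21, 4, 32, None, None, 30]
Insertion path: 2 -> 21 -> 4
Result: insert 14 as right child of 4
Final tree (level order): [2, None, 21, 4, 32, None, 14, 30]


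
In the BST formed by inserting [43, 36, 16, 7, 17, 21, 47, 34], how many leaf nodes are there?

Tree built from: [43, 36, 16, 7, 17, 21, 47, 34]
Tree (level-order array): [43, 36, 47, 16, None, None, None, 7, 17, None, None, None, 21, None, 34]
Rule: A leaf has 0 children.
Per-node child counts:
  node 43: 2 child(ren)
  node 36: 1 child(ren)
  node 16: 2 child(ren)
  node 7: 0 child(ren)
  node 17: 1 child(ren)
  node 21: 1 child(ren)
  node 34: 0 child(ren)
  node 47: 0 child(ren)
Matching nodes: [7, 34, 47]
Count of leaf nodes: 3


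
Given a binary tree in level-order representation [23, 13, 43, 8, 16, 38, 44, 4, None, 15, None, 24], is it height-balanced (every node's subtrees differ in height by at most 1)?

Tree (level-order array): [23, 13, 43, 8, 16, 38, 44, 4, None, 15, None, 24]
Definition: a tree is height-balanced if, at every node, |h(left) - h(right)| <= 1 (empty subtree has height -1).
Bottom-up per-node check:
  node 4: h_left=-1, h_right=-1, diff=0 [OK], height=0
  node 8: h_left=0, h_right=-1, diff=1 [OK], height=1
  node 15: h_left=-1, h_right=-1, diff=0 [OK], height=0
  node 16: h_left=0, h_right=-1, diff=1 [OK], height=1
  node 13: h_left=1, h_right=1, diff=0 [OK], height=2
  node 24: h_left=-1, h_right=-1, diff=0 [OK], height=0
  node 38: h_left=0, h_right=-1, diff=1 [OK], height=1
  node 44: h_left=-1, h_right=-1, diff=0 [OK], height=0
  node 43: h_left=1, h_right=0, diff=1 [OK], height=2
  node 23: h_left=2, h_right=2, diff=0 [OK], height=3
All nodes satisfy the balance condition.
Result: Balanced


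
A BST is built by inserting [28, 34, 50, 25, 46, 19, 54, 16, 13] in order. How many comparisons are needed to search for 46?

Search path for 46: 28 -> 34 -> 50 -> 46
Found: True
Comparisons: 4


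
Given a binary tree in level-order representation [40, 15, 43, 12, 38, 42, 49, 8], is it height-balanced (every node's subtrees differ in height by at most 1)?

Tree (level-order array): [40, 15, 43, 12, 38, 42, 49, 8]
Definition: a tree is height-balanced if, at every node, |h(left) - h(right)| <= 1 (empty subtree has height -1).
Bottom-up per-node check:
  node 8: h_left=-1, h_right=-1, diff=0 [OK], height=0
  node 12: h_left=0, h_right=-1, diff=1 [OK], height=1
  node 38: h_left=-1, h_right=-1, diff=0 [OK], height=0
  node 15: h_left=1, h_right=0, diff=1 [OK], height=2
  node 42: h_left=-1, h_right=-1, diff=0 [OK], height=0
  node 49: h_left=-1, h_right=-1, diff=0 [OK], height=0
  node 43: h_left=0, h_right=0, diff=0 [OK], height=1
  node 40: h_left=2, h_right=1, diff=1 [OK], height=3
All nodes satisfy the balance condition.
Result: Balanced


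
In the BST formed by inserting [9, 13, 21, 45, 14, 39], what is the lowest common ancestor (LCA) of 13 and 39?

Tree insertion order: [9, 13, 21, 45, 14, 39]
Tree (level-order array): [9, None, 13, None, 21, 14, 45, None, None, 39]
In a BST, the LCA of p=13, q=39 is the first node v on the
root-to-leaf path with p <= v <= q (go left if both < v, right if both > v).
Walk from root:
  at 9: both 13 and 39 > 9, go right
  at 13: 13 <= 13 <= 39, this is the LCA
LCA = 13


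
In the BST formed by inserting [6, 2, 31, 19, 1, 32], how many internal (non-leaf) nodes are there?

Tree built from: [6, 2, 31, 19, 1, 32]
Tree (level-order array): [6, 2, 31, 1, None, 19, 32]
Rule: An internal node has at least one child.
Per-node child counts:
  node 6: 2 child(ren)
  node 2: 1 child(ren)
  node 1: 0 child(ren)
  node 31: 2 child(ren)
  node 19: 0 child(ren)
  node 32: 0 child(ren)
Matching nodes: [6, 2, 31]
Count of internal (non-leaf) nodes: 3


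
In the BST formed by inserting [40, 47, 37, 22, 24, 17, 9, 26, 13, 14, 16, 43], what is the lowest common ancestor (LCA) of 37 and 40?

Tree insertion order: [40, 47, 37, 22, 24, 17, 9, 26, 13, 14, 16, 43]
Tree (level-order array): [40, 37, 47, 22, None, 43, None, 17, 24, None, None, 9, None, None, 26, None, 13, None, None, None, 14, None, 16]
In a BST, the LCA of p=37, q=40 is the first node v on the
root-to-leaf path with p <= v <= q (go left if both < v, right if both > v).
Walk from root:
  at 40: 37 <= 40 <= 40, this is the LCA
LCA = 40


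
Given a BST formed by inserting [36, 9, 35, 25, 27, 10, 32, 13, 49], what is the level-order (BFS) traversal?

Tree insertion order: [36, 9, 35, 25, 27, 10, 32, 13, 49]
Tree (level-order array): [36, 9, 49, None, 35, None, None, 25, None, 10, 27, None, 13, None, 32]
BFS from the root, enqueuing left then right child of each popped node:
  queue [36] -> pop 36, enqueue [9, 49], visited so far: [36]
  queue [9, 49] -> pop 9, enqueue [35], visited so far: [36, 9]
  queue [49, 35] -> pop 49, enqueue [none], visited so far: [36, 9, 49]
  queue [35] -> pop 35, enqueue [25], visited so far: [36, 9, 49, 35]
  queue [25] -> pop 25, enqueue [10, 27], visited so far: [36, 9, 49, 35, 25]
  queue [10, 27] -> pop 10, enqueue [13], visited so far: [36, 9, 49, 35, 25, 10]
  queue [27, 13] -> pop 27, enqueue [32], visited so far: [36, 9, 49, 35, 25, 10, 27]
  queue [13, 32] -> pop 13, enqueue [none], visited so far: [36, 9, 49, 35, 25, 10, 27, 13]
  queue [32] -> pop 32, enqueue [none], visited so far: [36, 9, 49, 35, 25, 10, 27, 13, 32]
Result: [36, 9, 49, 35, 25, 10, 27, 13, 32]


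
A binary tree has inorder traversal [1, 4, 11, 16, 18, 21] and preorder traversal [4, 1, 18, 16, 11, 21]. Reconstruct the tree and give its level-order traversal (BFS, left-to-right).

Inorder:  [1, 4, 11, 16, 18, 21]
Preorder: [4, 1, 18, 16, 11, 21]
Algorithm: preorder visits root first, so consume preorder in order;
for each root, split the current inorder slice at that value into
left-subtree inorder and right-subtree inorder, then recurse.
Recursive splits:
  root=4; inorder splits into left=[1], right=[11, 16, 18, 21]
  root=1; inorder splits into left=[], right=[]
  root=18; inorder splits into left=[11, 16], right=[21]
  root=16; inorder splits into left=[11], right=[]
  root=11; inorder splits into left=[], right=[]
  root=21; inorder splits into left=[], right=[]
Reconstructed level-order: [4, 1, 18, 16, 21, 11]


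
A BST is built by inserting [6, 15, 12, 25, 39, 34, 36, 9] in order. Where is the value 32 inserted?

Starting tree (level order): [6, None, 15, 12, 25, 9, None, None, 39, None, None, 34, None, None, 36]
Insertion path: 6 -> 15 -> 25 -> 39 -> 34
Result: insert 32 as left child of 34
Final tree (level order): [6, None, 15, 12, 25, 9, None, None, 39, None, None, 34, None, 32, 36]


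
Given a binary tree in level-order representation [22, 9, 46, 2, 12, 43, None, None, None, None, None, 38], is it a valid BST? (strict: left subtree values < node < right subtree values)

Level-order array: [22, 9, 46, 2, 12, 43, None, None, None, None, None, 38]
Validate using subtree bounds (lo, hi): at each node, require lo < value < hi,
then recurse left with hi=value and right with lo=value.
Preorder trace (stopping at first violation):
  at node 22 with bounds (-inf, +inf): OK
  at node 9 with bounds (-inf, 22): OK
  at node 2 with bounds (-inf, 9): OK
  at node 12 with bounds (9, 22): OK
  at node 46 with bounds (22, +inf): OK
  at node 43 with bounds (22, 46): OK
  at node 38 with bounds (22, 43): OK
No violation found at any node.
Result: Valid BST


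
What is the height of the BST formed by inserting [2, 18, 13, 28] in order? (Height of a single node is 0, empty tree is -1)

Insertion order: [2, 18, 13, 28]
Tree (level-order array): [2, None, 18, 13, 28]
Compute height bottom-up (empty subtree = -1):
  height(13) = 1 + max(-1, -1) = 0
  height(28) = 1 + max(-1, -1) = 0
  height(18) = 1 + max(0, 0) = 1
  height(2) = 1 + max(-1, 1) = 2
Height = 2


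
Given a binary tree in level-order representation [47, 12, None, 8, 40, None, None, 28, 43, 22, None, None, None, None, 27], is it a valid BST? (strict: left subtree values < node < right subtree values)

Level-order array: [47, 12, None, 8, 40, None, None, 28, 43, 22, None, None, None, None, 27]
Validate using subtree bounds (lo, hi): at each node, require lo < value < hi,
then recurse left with hi=value and right with lo=value.
Preorder trace (stopping at first violation):
  at node 47 with bounds (-inf, +inf): OK
  at node 12 with bounds (-inf, 47): OK
  at node 8 with bounds (-inf, 12): OK
  at node 40 with bounds (12, 47): OK
  at node 28 with bounds (12, 40): OK
  at node 22 with bounds (12, 28): OK
  at node 27 with bounds (22, 28): OK
  at node 43 with bounds (40, 47): OK
No violation found at any node.
Result: Valid BST


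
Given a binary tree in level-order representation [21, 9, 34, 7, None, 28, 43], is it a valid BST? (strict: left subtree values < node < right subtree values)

Level-order array: [21, 9, 34, 7, None, 28, 43]
Validate using subtree bounds (lo, hi): at each node, require lo < value < hi,
then recurse left with hi=value and right with lo=value.
Preorder trace (stopping at first violation):
  at node 21 with bounds (-inf, +inf): OK
  at node 9 with bounds (-inf, 21): OK
  at node 7 with bounds (-inf, 9): OK
  at node 34 with bounds (21, +inf): OK
  at node 28 with bounds (21, 34): OK
  at node 43 with bounds (34, +inf): OK
No violation found at any node.
Result: Valid BST


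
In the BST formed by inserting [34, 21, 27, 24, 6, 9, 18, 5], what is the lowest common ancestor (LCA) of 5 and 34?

Tree insertion order: [34, 21, 27, 24, 6, 9, 18, 5]
Tree (level-order array): [34, 21, None, 6, 27, 5, 9, 24, None, None, None, None, 18]
In a BST, the LCA of p=5, q=34 is the first node v on the
root-to-leaf path with p <= v <= q (go left if both < v, right if both > v).
Walk from root:
  at 34: 5 <= 34 <= 34, this is the LCA
LCA = 34


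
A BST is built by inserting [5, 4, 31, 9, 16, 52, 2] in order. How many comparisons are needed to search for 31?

Search path for 31: 5 -> 31
Found: True
Comparisons: 2


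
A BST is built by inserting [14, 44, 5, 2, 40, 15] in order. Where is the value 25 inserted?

Starting tree (level order): [14, 5, 44, 2, None, 40, None, None, None, 15]
Insertion path: 14 -> 44 -> 40 -> 15
Result: insert 25 as right child of 15
Final tree (level order): [14, 5, 44, 2, None, 40, None, None, None, 15, None, None, 25]


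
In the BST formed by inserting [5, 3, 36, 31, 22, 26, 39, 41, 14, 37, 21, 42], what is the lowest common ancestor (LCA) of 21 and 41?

Tree insertion order: [5, 3, 36, 31, 22, 26, 39, 41, 14, 37, 21, 42]
Tree (level-order array): [5, 3, 36, None, None, 31, 39, 22, None, 37, 41, 14, 26, None, None, None, 42, None, 21]
In a BST, the LCA of p=21, q=41 is the first node v on the
root-to-leaf path with p <= v <= q (go left if both < v, right if both > v).
Walk from root:
  at 5: both 21 and 41 > 5, go right
  at 36: 21 <= 36 <= 41, this is the LCA
LCA = 36


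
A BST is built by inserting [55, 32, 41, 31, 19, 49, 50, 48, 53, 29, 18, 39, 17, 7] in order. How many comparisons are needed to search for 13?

Search path for 13: 55 -> 32 -> 31 -> 19 -> 18 -> 17 -> 7
Found: False
Comparisons: 7


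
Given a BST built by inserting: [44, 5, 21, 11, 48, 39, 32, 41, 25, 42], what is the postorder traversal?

Tree insertion order: [44, 5, 21, 11, 48, 39, 32, 41, 25, 42]
Tree (level-order array): [44, 5, 48, None, 21, None, None, 11, 39, None, None, 32, 41, 25, None, None, 42]
Postorder traversal: [11, 25, 32, 42, 41, 39, 21, 5, 48, 44]


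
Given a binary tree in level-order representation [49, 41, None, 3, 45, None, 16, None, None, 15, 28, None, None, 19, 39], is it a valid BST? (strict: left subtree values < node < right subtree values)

Level-order array: [49, 41, None, 3, 45, None, 16, None, None, 15, 28, None, None, 19, 39]
Validate using subtree bounds (lo, hi): at each node, require lo < value < hi,
then recurse left with hi=value and right with lo=value.
Preorder trace (stopping at first violation):
  at node 49 with bounds (-inf, +inf): OK
  at node 41 with bounds (-inf, 49): OK
  at node 3 with bounds (-inf, 41): OK
  at node 16 with bounds (3, 41): OK
  at node 15 with bounds (3, 16): OK
  at node 28 with bounds (16, 41): OK
  at node 19 with bounds (16, 28): OK
  at node 39 with bounds (28, 41): OK
  at node 45 with bounds (41, 49): OK
No violation found at any node.
Result: Valid BST


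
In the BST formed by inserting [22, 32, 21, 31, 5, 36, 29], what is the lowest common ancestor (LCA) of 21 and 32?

Tree insertion order: [22, 32, 21, 31, 5, 36, 29]
Tree (level-order array): [22, 21, 32, 5, None, 31, 36, None, None, 29]
In a BST, the LCA of p=21, q=32 is the first node v on the
root-to-leaf path with p <= v <= q (go left if both < v, right if both > v).
Walk from root:
  at 22: 21 <= 22 <= 32, this is the LCA
LCA = 22


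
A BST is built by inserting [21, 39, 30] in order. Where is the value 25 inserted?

Starting tree (level order): [21, None, 39, 30]
Insertion path: 21 -> 39 -> 30
Result: insert 25 as left child of 30
Final tree (level order): [21, None, 39, 30, None, 25]


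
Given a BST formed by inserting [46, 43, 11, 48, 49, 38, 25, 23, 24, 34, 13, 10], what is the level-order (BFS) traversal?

Tree insertion order: [46, 43, 11, 48, 49, 38, 25, 23, 24, 34, 13, 10]
Tree (level-order array): [46, 43, 48, 11, None, None, 49, 10, 38, None, None, None, None, 25, None, 23, 34, 13, 24]
BFS from the root, enqueuing left then right child of each popped node:
  queue [46] -> pop 46, enqueue [43, 48], visited so far: [46]
  queue [43, 48] -> pop 43, enqueue [11], visited so far: [46, 43]
  queue [48, 11] -> pop 48, enqueue [49], visited so far: [46, 43, 48]
  queue [11, 49] -> pop 11, enqueue [10, 38], visited so far: [46, 43, 48, 11]
  queue [49, 10, 38] -> pop 49, enqueue [none], visited so far: [46, 43, 48, 11, 49]
  queue [10, 38] -> pop 10, enqueue [none], visited so far: [46, 43, 48, 11, 49, 10]
  queue [38] -> pop 38, enqueue [25], visited so far: [46, 43, 48, 11, 49, 10, 38]
  queue [25] -> pop 25, enqueue [23, 34], visited so far: [46, 43, 48, 11, 49, 10, 38, 25]
  queue [23, 34] -> pop 23, enqueue [13, 24], visited so far: [46, 43, 48, 11, 49, 10, 38, 25, 23]
  queue [34, 13, 24] -> pop 34, enqueue [none], visited so far: [46, 43, 48, 11, 49, 10, 38, 25, 23, 34]
  queue [13, 24] -> pop 13, enqueue [none], visited so far: [46, 43, 48, 11, 49, 10, 38, 25, 23, 34, 13]
  queue [24] -> pop 24, enqueue [none], visited so far: [46, 43, 48, 11, 49, 10, 38, 25, 23, 34, 13, 24]
Result: [46, 43, 48, 11, 49, 10, 38, 25, 23, 34, 13, 24]


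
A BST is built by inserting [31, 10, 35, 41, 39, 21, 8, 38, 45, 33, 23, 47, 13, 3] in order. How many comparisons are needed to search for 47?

Search path for 47: 31 -> 35 -> 41 -> 45 -> 47
Found: True
Comparisons: 5


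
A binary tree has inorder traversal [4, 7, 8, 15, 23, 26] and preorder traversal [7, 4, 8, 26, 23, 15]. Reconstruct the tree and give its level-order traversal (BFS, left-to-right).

Inorder:  [4, 7, 8, 15, 23, 26]
Preorder: [7, 4, 8, 26, 23, 15]
Algorithm: preorder visits root first, so consume preorder in order;
for each root, split the current inorder slice at that value into
left-subtree inorder and right-subtree inorder, then recurse.
Recursive splits:
  root=7; inorder splits into left=[4], right=[8, 15, 23, 26]
  root=4; inorder splits into left=[], right=[]
  root=8; inorder splits into left=[], right=[15, 23, 26]
  root=26; inorder splits into left=[15, 23], right=[]
  root=23; inorder splits into left=[15], right=[]
  root=15; inorder splits into left=[], right=[]
Reconstructed level-order: [7, 4, 8, 26, 23, 15]


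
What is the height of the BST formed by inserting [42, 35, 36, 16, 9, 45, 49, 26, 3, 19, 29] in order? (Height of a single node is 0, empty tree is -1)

Insertion order: [42, 35, 36, 16, 9, 45, 49, 26, 3, 19, 29]
Tree (level-order array): [42, 35, 45, 16, 36, None, 49, 9, 26, None, None, None, None, 3, None, 19, 29]
Compute height bottom-up (empty subtree = -1):
  height(3) = 1 + max(-1, -1) = 0
  height(9) = 1 + max(0, -1) = 1
  height(19) = 1 + max(-1, -1) = 0
  height(29) = 1 + max(-1, -1) = 0
  height(26) = 1 + max(0, 0) = 1
  height(16) = 1 + max(1, 1) = 2
  height(36) = 1 + max(-1, -1) = 0
  height(35) = 1 + max(2, 0) = 3
  height(49) = 1 + max(-1, -1) = 0
  height(45) = 1 + max(-1, 0) = 1
  height(42) = 1 + max(3, 1) = 4
Height = 4


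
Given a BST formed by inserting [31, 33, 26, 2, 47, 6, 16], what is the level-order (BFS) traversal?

Tree insertion order: [31, 33, 26, 2, 47, 6, 16]
Tree (level-order array): [31, 26, 33, 2, None, None, 47, None, 6, None, None, None, 16]
BFS from the root, enqueuing left then right child of each popped node:
  queue [31] -> pop 31, enqueue [26, 33], visited so far: [31]
  queue [26, 33] -> pop 26, enqueue [2], visited so far: [31, 26]
  queue [33, 2] -> pop 33, enqueue [47], visited so far: [31, 26, 33]
  queue [2, 47] -> pop 2, enqueue [6], visited so far: [31, 26, 33, 2]
  queue [47, 6] -> pop 47, enqueue [none], visited so far: [31, 26, 33, 2, 47]
  queue [6] -> pop 6, enqueue [16], visited so far: [31, 26, 33, 2, 47, 6]
  queue [16] -> pop 16, enqueue [none], visited so far: [31, 26, 33, 2, 47, 6, 16]
Result: [31, 26, 33, 2, 47, 6, 16]
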